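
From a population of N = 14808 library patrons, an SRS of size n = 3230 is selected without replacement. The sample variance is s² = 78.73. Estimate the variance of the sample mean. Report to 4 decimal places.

Under SRS without replacement, Var(ȳ) = (1 − f)·s²/n with f = n/N = 3230/14808 = 0.21812534.
Var(ȳ) = (1 − 0.21812534)·78.73/3230 = 0.78187466·0.024374613 = 0.019057892.

0.0191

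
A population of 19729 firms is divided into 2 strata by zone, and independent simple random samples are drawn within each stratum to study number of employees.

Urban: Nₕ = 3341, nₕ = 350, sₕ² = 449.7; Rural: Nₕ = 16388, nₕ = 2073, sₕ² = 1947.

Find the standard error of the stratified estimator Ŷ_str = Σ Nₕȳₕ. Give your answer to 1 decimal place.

Var(Ŷ_str) = Σₕ Nₕ²(1 − fₕ)sₕ²/nₕ.
Urban: 3341²·(1 − 350/3341)·449.7/350 = 1.2839489 × 10^7.
Rural: 16388²·(1 − 2073/16388)·1947/2073 = 2.2033524 × 10^8.
Sum = 2.3317473 × 10^8.
SE = √(2.3317473 × 10^8) = 15270.1.

15270.1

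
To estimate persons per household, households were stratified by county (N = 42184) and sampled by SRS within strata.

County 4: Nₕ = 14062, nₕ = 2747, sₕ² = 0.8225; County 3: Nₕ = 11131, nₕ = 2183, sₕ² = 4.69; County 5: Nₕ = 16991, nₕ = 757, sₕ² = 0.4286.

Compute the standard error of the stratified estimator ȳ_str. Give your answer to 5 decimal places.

0.01532

Var(ȳ_str) = Σₕ Wₕ²(1 − fₕ)sₕ²/nₕ with Wₕ = Nₕ/N, N = 42184.
County 4: Wₕ = 0.33334914; term = 0.33334914²·(1 − 0.19534917)·0.8225/2747 = 2.6772158 × 10^-5.
County 3: Wₕ = 0.26386782; term = 0.26386782²·(1 − 0.19611895)·4.69/2183 = 1.2024963 × 10^-4.
County 5: Wₕ = 0.40278305; term = 0.40278305²·(1 − 0.04455300)·0.4286/757 = 8.7761745 × 10^-5.
Sum = 2.3478353 × 10^-4.
SE = √(2.3478353 × 10^-4) = 0.01532.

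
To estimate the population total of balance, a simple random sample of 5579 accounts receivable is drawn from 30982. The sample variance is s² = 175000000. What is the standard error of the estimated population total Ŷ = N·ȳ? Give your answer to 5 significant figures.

4.9686 × 10^6

Var(Ŷ) = N²·Var(ȳ) = N²·(1 − n/N)·s²/n.
f = 5579/30982 = 0.18007230; Var(ȳ) = 0.81992770·175000000/5579 = 25719.188.
Var(Ŷ) = 30982² · 25719.188 = 2.4687445 × 10^13.
SE(Ŷ) = √(2.4687445 × 10^13) = 4.9686 × 10^6.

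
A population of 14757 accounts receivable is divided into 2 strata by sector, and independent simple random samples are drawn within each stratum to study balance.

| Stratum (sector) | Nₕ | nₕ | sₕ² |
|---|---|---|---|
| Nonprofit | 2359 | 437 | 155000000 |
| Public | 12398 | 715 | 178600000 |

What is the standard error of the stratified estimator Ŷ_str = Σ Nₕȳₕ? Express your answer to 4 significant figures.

6.147 × 10^6

Var(Ŷ_str) = Σₕ Nₕ²(1 − fₕ)sₕ²/nₕ.
Nonprofit: 2359²·(1 − 437/2359)·155000000/437 = 1.6081686 × 10^12.
Public: 12398²·(1 − 715/12398)·178600000/715 = 3.6181071 × 10^13.
Sum = 3.778924 × 10^13.
SE = √(3.778924 × 10^13) = 6.147 × 10^6.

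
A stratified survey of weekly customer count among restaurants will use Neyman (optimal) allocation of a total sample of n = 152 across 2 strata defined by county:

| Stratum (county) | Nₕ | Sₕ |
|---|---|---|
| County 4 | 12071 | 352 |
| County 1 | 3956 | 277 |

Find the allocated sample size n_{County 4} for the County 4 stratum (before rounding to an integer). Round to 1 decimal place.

Neyman allocation: nₕ = n·NₕSₕ / Σⱼ NⱼSⱼ.
Σ NⱼSⱼ = 12071·352 + 3956·277 = 5.344804 × 10^6.
n_{County 4} = 152·12071·352 / (5.344804 × 10^6) = 120.8.

120.8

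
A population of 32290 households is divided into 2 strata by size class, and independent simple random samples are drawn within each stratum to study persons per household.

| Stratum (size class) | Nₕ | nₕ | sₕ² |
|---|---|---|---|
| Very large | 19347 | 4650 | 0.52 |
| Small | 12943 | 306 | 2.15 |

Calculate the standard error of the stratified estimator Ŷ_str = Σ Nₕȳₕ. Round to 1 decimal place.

Var(Ŷ_str) = Σₕ Nₕ²(1 − fₕ)sₕ²/nₕ.
Very large: 19347²·(1 − 4650/19347)·0.52/4650 = 31797.481.
Small: 12943²·(1 − 306/12943)·2.15/306 = 1.1492009 × 10^6.
Sum = 1.1809984 × 10^6.
SE = √(1.1809984 × 10^6) = 1086.7.

1086.7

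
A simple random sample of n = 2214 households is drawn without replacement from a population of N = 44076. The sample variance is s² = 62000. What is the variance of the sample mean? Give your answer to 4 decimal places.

26.5970

Under SRS without replacement, Var(ȳ) = (1 − f)·s²/n with f = n/N = 2214/44076 = 0.05023142.
Var(ȳ) = (1 − 0.05023142)·62000/2214 = 0.94976858·28.003613 = 26.596952.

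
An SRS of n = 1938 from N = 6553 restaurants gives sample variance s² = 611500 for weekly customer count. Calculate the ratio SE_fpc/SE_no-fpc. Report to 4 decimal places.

f = n/N = 1938/6553 = 0.29574241.
SE_no-fpc = √(s²/n) = 17.763206; SE_fpc = √((1−f)s²/n) = 14.906892.
Ratio = √(1−f) = 0.83920057.

0.8392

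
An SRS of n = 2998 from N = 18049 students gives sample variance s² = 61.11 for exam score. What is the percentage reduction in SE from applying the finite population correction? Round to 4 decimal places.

8.6821

f = n/N = 2998/18049 = 0.16610339.
SE_no-fpc = √(s²/n) = 0.14277111; SE_fpc = √((1−f)s²/n) = 0.13037563.
Ratio = √(1−f) = 0.91317940. Reduction = 100·(1 − 0.91317940) = 8.6821%.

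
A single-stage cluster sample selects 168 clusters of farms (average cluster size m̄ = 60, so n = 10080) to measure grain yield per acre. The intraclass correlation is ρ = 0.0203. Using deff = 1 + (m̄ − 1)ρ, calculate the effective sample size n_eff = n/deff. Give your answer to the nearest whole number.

deff = 1 + (60 − 1)·0.0203 = 1 + 1.1977 = 2.1977.
n_eff = 10080 / 2.1977 = 4587.

4587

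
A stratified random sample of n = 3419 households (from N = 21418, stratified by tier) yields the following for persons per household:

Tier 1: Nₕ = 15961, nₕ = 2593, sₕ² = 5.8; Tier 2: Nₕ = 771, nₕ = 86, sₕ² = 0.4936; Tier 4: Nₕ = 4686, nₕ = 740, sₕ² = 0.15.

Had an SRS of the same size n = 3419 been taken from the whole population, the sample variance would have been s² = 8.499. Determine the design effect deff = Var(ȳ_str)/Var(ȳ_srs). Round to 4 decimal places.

0.5051

Var(ȳ_str) = Σ Wₕ²(1−fₕ)sₕ²/nₕ with Wₕ = Nₕ/21418:
  Tier 1: (15961/21418)²·(1−2593/15961)·5.8/2593 = 0.0010403852
  Tier 2: (771/21418)²·(1−86/771)·0.4936/86 = 6.6079055 × 10^-6
  Tier 4: (4686/21418)²·(1−740/4686)·0.15/740 = 8.1707341 × 10^-6
  → Var(ȳ_str) = 0.0010551638.
Var(ȳ_srs) = (1 − 3419/21418)·8.499/3419 = 0.0020889988.
deff = 0.0010551638 / 0.0020889988 = 0.5051.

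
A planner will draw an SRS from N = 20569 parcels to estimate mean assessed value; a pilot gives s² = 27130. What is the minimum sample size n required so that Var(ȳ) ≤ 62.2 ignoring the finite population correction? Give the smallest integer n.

437

Without fpc, n₀ = s²/D = 27130/62.2 = 436.1736.
Rounding up, n = 437.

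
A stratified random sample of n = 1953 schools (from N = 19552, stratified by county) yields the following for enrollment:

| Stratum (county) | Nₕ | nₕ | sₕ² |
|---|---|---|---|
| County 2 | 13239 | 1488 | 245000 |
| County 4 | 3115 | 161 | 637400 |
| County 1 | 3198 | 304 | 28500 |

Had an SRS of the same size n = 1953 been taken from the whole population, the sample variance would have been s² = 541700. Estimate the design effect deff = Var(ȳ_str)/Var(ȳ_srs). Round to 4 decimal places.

Var(ȳ_str) = Σ Wₕ²(1−fₕ)sₕ²/nₕ with Wₕ = Nₕ/19552:
  County 2: (13239/19552)²·(1−1488/13239)·245000/1488 = 67.005551
  County 4: (3115/19552)²·(1−161/3115)·637400/161 = 95.29549
  County 1: (3198/19552)²·(1−304/3198)·28500/304 = 2.2696866
  → Var(ȳ_str) = 164.57073.
Var(ȳ_srs) = (1 − 1953/19552)·541700/1953 = 249.66255.
deff = 164.57073 / 249.66255 = 0.6592.

0.6592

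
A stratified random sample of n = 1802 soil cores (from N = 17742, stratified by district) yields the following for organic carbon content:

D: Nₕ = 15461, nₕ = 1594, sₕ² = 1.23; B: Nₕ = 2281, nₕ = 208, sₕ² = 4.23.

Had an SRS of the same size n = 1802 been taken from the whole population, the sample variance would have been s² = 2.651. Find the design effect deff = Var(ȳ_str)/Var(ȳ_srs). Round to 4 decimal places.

Var(ȳ_str) = Σ Wₕ²(1−fₕ)sₕ²/nₕ with Wₕ = Nₕ/17742:
  D: (15461/17742)²·(1−1594/15461)·1.23/1594 = 5.2557142 × 10^-4
  B: (2281/17742)²·(1−208/2281)·4.23/208 = 3.0548963 × 10^-4
  → Var(ȳ_str) = 8.3106105 × 10^-4.
Var(ȳ_srs) = (1 − 1802/17742)·2.651/1802 = 0.0013217237.
deff = (8.3106105 × 10^-4) / 0.0013217237 = 0.6288.

0.6288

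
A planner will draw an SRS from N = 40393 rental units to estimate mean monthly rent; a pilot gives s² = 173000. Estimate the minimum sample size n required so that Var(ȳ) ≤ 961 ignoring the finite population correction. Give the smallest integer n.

181

Without fpc, n₀ = s²/D = 173000/961 = 180.0208.
Rounding up, n = 181.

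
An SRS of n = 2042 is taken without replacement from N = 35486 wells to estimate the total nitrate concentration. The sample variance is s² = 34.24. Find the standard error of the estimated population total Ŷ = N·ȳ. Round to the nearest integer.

4461

Var(Ŷ) = N²·Var(ȳ) = N²·(1 − n/N)·s²/n.
f = 2042/35486 = 0.05754382; Var(ȳ) = 0.94245618·34.24/2042 = 0.015802987.
Var(Ŷ) = 35486² · 0.015802987 = 1.9900009 × 10^7.
SE(Ŷ) = √(1.9900009 × 10^7) = 4461.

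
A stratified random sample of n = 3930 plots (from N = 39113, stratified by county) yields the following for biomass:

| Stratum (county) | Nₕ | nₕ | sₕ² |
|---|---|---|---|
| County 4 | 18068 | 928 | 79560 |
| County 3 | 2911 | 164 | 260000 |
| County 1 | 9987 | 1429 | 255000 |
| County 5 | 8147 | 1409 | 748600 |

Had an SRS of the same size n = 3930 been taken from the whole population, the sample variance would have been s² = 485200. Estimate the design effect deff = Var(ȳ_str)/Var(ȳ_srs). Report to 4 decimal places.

Var(ȳ_str) = Σ Wₕ²(1−fₕ)sₕ²/nₕ with Wₕ = Nₕ/39113:
  County 4: (18068/39113)²·(1−928/18068)·79560/928 = 17.355033
  County 3: (2911/39113)²·(1−164/2911)·260000/164 = 8.2868239
  County 1: (9987/39113)²·(1−1429/9987)·255000/1429 = 9.969492
  County 5: (8147/39113)²·(1−1409/8147)·748600/1409 = 19.064495
  → Var(ȳ_str) = 54.675844.
Var(ȳ_srs) = (1 − 3930/39113)·485200/3930 = 111.05548.
deff = 54.675844 / 111.05548 = 0.4923.

0.4923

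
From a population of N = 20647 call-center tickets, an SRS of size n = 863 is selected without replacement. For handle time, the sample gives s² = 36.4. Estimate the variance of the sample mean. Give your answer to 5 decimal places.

Under SRS without replacement, Var(ȳ) = (1 − f)·s²/n with f = n/N = 863/20647 = 0.04179784.
Var(ȳ) = (1 − 0.04179784)·36.4/863 = 0.95820216·0.042178447 = 0.040415479.

0.04042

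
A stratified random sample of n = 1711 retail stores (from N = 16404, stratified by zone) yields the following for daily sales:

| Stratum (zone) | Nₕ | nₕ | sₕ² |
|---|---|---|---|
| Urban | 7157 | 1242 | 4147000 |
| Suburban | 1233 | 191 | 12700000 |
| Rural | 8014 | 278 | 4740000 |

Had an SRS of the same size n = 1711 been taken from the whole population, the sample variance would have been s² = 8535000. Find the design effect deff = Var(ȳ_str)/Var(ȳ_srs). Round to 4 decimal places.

Var(ȳ_str) = Σ Wₕ²(1−fₕ)sₕ²/nₕ with Wₕ = Nₕ/16404:
  Urban: (7157/16404)²·(1−1242/7157)·4147000/1242 = 525.28946
  Suburban: (1233/16404)²·(1−191/1233)·12700000/191 = 317.46922
  Rural: (8014/16404)²·(1−278/8014)·4740000/278 = 3928.2564
  → Var(ȳ_str) = 4771.0151.
Var(ȳ_srs) = (1 − 1711/16404)·8535000/1711 = 4468.011.
deff = 4771.0151 / 4468.011 = 1.0678.

1.0678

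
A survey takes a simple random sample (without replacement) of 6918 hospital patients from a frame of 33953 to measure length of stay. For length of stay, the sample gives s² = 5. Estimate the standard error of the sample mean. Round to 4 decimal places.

0.0240

Under SRS without replacement, Var(ȳ) = (1 − f)·s²/n with f = n/N = 6918/33953 = 0.20375225.
Var(ȳ) = (1 − 0.20375225)·5/6918 = 0.79624775·7.2275224 × 10^-4 = 5.7548985 × 10^-4.
SE(ȳ) = √(5.7548985 × 10^-4) = 0.0240.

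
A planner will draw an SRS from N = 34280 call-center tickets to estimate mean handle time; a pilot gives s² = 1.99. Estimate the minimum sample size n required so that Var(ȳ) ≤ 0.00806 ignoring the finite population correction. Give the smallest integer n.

247

Without fpc, n₀ = s²/D = 1.99/0.00806 = 246.8983.
Rounding up, n = 247.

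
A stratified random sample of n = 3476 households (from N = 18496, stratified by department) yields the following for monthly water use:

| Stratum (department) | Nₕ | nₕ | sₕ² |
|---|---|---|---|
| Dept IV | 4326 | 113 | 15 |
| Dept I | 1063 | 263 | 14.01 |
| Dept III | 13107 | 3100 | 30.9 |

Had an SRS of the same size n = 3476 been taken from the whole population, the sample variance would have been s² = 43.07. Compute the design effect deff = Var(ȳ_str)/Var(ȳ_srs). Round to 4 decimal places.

1.0958

Var(ȳ_str) = Σ Wₕ²(1−fₕ)sₕ²/nₕ with Wₕ = Nₕ/18496:
  Dept IV: (4326/18496)²·(1−113/4326)·15/113 = 0.0070718845
  Dept I: (1063/18496)²·(1−263/1063)·14.01/263 = 1.3241891 × 10^-4
  Dept III: (13107/18496)²·(1−3100/13107)·30.9/3100 = 0.0038216275
  → Var(ȳ_str) = 0.011025931.
Var(ȳ_srs) = (1 − 3476/18496)·43.07/3476 = 0.010062067.
deff = 0.011025931 / 0.010062067 = 1.0958.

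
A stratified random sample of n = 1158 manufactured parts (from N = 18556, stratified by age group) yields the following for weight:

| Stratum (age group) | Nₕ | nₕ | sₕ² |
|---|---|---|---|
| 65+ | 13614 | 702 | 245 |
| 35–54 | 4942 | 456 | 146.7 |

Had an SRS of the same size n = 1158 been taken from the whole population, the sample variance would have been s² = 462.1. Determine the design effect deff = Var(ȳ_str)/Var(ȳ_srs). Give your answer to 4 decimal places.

0.5316

Var(ȳ_str) = Σ Wₕ²(1−fₕ)sₕ²/nₕ with Wₕ = Nₕ/18556:
  65+: (13614/18556)²·(1−702/13614)·245/702 = 0.17817202
  35–54: (4942/18556)²·(1−456/4942)·146.7/456 = 0.020713742
  → Var(ȳ_str) = 0.19888576.
Var(ȳ_srs) = (1 − 1158/18556)·462.1/1158 = 0.37414709.
deff = 0.19888576 / 0.37414709 = 0.5316.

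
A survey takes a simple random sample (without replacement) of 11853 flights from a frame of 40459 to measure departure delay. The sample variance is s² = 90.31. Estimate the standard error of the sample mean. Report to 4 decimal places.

Under SRS without replacement, Var(ȳ) = (1 − f)·s²/n with f = n/N = 11853/40459 = 0.29296325.
Var(ȳ) = (1 − 0.29296325)·90.31/11853 = 0.70703675·0.0076191681 = 0.0053870319.
SE(ȳ) = √(0.0053870319) = 0.0734.

0.0734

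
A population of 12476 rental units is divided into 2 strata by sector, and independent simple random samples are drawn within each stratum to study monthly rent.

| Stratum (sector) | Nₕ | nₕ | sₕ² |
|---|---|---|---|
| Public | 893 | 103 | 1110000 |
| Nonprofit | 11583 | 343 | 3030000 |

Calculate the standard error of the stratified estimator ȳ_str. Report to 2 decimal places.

Var(ȳ_str) = Σₕ Wₕ²(1 − fₕ)sₕ²/nₕ with Wₕ = Nₕ/N, N = 12476.
Public: Wₕ = 0.07157743; term = 0.07157743²·(1 − 0.11534155)·1110000/103 = 48.844264.
Nonprofit: Wₕ = 0.92842257; term = 0.92842257²·(1 − 0.02961236)·3030000/343 = 7388.9911.
Sum = 7437.8354.
SE = √(7437.8354) = 86.24.

86.24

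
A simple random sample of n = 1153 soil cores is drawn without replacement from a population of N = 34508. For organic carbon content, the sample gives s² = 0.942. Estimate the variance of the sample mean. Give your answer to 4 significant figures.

Under SRS without replacement, Var(ȳ) = (1 − f)·s²/n with f = n/N = 1153/34508 = 0.03341254.
Var(ȳ) = (1 − 0.03341254)·0.942/1153 = 0.96658746·8.1699913 × 10^-4 = 7.8970111 × 10^-4.

7.897 × 10^-4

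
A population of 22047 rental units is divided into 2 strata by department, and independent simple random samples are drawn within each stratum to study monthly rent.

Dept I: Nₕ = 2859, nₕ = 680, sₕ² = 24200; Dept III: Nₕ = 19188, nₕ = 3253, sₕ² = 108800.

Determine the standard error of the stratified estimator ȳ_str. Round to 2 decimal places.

4.64

Var(ȳ_str) = Σₕ Wₕ²(1 − fₕ)sₕ²/nₕ with Wₕ = Nₕ/N, N = 22047.
Dept I: Wₕ = 0.12967751; term = 0.12967751²·(1 − 0.23784540)·24200/680 = 0.4561197.
Dept III: Wₕ = 0.87032249; term = 0.87032249²·(1 − 0.16953304)·108800/3253 = 21.039122.
Sum = 21.495242.
SE = √(21.495242) = 4.64.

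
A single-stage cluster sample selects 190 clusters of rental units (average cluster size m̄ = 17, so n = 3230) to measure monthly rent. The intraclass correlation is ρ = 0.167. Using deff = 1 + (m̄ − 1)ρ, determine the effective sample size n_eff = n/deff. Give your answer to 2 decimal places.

deff = 1 + (17 − 1)·0.167 = 1 + 2.672 = 3.672.
n_eff = 3230 / 3.672 = 879.63.

879.63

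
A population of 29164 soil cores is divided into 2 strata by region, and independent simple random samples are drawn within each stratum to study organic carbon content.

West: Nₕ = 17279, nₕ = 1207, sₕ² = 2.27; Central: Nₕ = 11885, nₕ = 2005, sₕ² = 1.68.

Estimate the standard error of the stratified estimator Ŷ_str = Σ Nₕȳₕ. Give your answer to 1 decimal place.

Var(Ŷ_str) = Σₕ Nₕ²(1 − fₕ)sₕ²/nₕ.
West: 17279²·(1 − 1207/17279)·2.27/1207 = 522284.47.
Central: 11885²·(1 − 2005/11885)·1.68/2005 = 98390.017.
Sum = 620674.49.
SE = √(620674.49) = 787.8.

787.8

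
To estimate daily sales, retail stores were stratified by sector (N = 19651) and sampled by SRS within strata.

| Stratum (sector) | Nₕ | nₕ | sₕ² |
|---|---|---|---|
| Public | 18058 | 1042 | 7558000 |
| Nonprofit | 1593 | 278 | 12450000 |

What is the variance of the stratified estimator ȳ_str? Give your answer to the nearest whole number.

6015

Var(ȳ_str) = Σₕ Wₕ²(1 − fₕ)sₕ²/nₕ with Wₕ = Nₕ/N, N = 19651.
Public: Wₕ = 0.91893542; term = 0.91893542²·(1 − 0.05770296)·7558000/1042 = 5771.6101.
Nonprofit: Wₕ = 0.08106458; term = 0.08106458²·(1 − 0.17451350)·12450000/278 = 242.93874.
Sum = 6014.5488.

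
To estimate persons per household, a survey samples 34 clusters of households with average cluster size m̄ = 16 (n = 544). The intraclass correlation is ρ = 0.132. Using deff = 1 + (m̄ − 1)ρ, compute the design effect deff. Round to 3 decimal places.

deff = 1 + (16 − 1)·0.132 = 1 + 1.98 = 2.98.

2.980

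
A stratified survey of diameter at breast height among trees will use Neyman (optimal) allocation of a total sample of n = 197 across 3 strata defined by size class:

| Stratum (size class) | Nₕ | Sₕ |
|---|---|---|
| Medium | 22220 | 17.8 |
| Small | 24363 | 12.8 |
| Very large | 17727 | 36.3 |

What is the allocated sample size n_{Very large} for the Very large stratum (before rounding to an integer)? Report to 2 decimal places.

93.84

Neyman allocation: nₕ = n·NₕSₕ / Σⱼ NⱼSⱼ.
Σ NⱼSⱼ = 22220·17.8 + 24363·12.8 + 17727·36.3 = 1.3508525 × 10^6.
n_{Very large} = 197·17727·36.3 / (1.3508525 × 10^6) = 93.84.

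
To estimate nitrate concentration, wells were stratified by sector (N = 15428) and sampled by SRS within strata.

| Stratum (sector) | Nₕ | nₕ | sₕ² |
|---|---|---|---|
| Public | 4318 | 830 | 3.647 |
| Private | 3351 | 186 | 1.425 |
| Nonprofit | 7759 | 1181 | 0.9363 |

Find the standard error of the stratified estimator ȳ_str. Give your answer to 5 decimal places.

Var(ȳ_str) = Σₕ Wₕ²(1 − fₕ)sₕ²/nₕ with Wₕ = Nₕ/N, N = 15428.
Public: Wₕ = 0.27988074; term = 0.27988074²·(1 − 0.19221862)·3.647/830 = 2.7803375 × 10^-4.
Private: Wₕ = 0.21720249; term = 0.21720249²·(1 − 0.05550582)·1.425/186 = 3.4137428 × 10^-4.
Nonprofit: Wₕ = 0.50291677; term = 0.50291677²·(1 − 0.15221034)·0.9363/1181 = 1.6999866 × 10^-4.
Sum = 7.8940669 × 10^-4.
SE = √(7.8940669 × 10^-4) = 0.02810.

0.02810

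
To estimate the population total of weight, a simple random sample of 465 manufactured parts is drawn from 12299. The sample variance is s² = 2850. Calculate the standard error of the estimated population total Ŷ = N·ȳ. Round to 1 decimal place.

29867.3

Var(Ŷ) = N²·Var(ȳ) = N²·(1 − n/N)·s²/n.
f = 465/12299 = 0.03780795; Var(ȳ) = 0.96219205·2850/465 = 5.8973061.
Var(Ŷ) = 12299² · 5.8973061 = 8.9205837 × 10^8.
SE(Ŷ) = √(8.9205837 × 10^8) = 29867.3.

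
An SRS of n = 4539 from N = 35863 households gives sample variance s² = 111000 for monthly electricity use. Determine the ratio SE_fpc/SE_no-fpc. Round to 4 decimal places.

0.9346

f = n/N = 4539/35863 = 0.12656498.
SE_no-fpc = √(s²/n) = 4.945172; SE_fpc = √((1−f)s²/n) = 4.6216462.
Ratio = √(1−f) = 0.93457745.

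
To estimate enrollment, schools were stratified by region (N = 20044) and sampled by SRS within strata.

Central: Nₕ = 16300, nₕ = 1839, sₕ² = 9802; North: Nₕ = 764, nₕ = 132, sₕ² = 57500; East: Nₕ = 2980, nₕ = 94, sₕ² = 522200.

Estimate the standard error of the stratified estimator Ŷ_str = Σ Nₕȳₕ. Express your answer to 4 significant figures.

221900

Var(Ŷ_str) = Σₕ Nₕ²(1 − fₕ)sₕ²/nₕ.
Central: 16300²·(1 − 1839/16300)·9802/1839 = 1.2563739 × 10^9.
North: 764²·(1 − 132/764)·57500/132 = 2.1033152 × 10^8.
East: 2980²·(1 − 94/2980)·522200/94 = 4.77773 × 10^10.
Sum = 4.9244005 × 10^10.
SE = √(4.9244005 × 10^10) = 221900.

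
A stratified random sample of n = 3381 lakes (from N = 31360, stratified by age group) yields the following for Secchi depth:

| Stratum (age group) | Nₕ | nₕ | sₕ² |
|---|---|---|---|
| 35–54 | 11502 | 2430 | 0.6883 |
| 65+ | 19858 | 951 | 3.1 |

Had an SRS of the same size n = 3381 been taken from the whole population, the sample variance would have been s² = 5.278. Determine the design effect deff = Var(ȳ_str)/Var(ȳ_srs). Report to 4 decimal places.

0.9151

Var(ȳ_str) = Σ Wₕ²(1−fₕ)sₕ²/nₕ with Wₕ = Nₕ/31360:
  35–54: (11502/31360)²·(1−2430/11502)·0.6883/2430 = 3.0053551 × 10^-5
  65+: (19858/31360)²·(1−951/19858)·3.1/951 = 0.0012444779
  → Var(ȳ_str) = 0.0012745315.
Var(ȳ_srs) = (1 − 3381/31360)·5.278/3381 = 0.001392773.
deff = 0.0012745315 / 0.001392773 = 0.9151.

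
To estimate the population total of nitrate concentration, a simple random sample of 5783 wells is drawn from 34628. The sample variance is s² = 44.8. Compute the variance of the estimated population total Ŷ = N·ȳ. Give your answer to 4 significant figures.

Var(Ŷ) = N²·Var(ȳ) = N²·(1 − n/N)·s²/n.
f = 5783/34628 = 0.16700358; Var(ȳ) = 0.83299642·44.8/5783 = 0.0064530935.
Var(Ŷ) = 34628² · 0.0064530935 = 7.737894 × 10^6.

7.738 × 10^6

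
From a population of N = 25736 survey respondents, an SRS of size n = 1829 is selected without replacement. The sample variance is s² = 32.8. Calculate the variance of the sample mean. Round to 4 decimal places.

Under SRS without replacement, Var(ȳ) = (1 − f)·s²/n with f = n/N = 1829/25736 = 0.07106776.
Var(ȳ) = (1 − 0.07106776)·32.8/1829 = 0.92893224·0.017933297 = 0.016658818.

0.0167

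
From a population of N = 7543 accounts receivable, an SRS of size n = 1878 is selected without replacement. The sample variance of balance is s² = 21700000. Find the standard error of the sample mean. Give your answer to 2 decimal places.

93.16

Under SRS without replacement, Var(ȳ) = (1 − f)·s²/n with f = n/N = 1878/7543 = 0.24897256.
Var(ȳ) = (1 − 0.24897256)·21700000/1878 = 0.75102744·11554.846 = 8678.0061.
SE(ȳ) = √(8678.0061) = 93.16.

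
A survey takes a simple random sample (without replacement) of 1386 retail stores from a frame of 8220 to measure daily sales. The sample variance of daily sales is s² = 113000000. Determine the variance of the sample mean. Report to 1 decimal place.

Under SRS without replacement, Var(ȳ) = (1 − f)·s²/n with f = n/N = 1386/8220 = 0.16861314.
Var(ȳ) = (1 − 0.16861314)·113000000/1386 = 0.83138686·81529.582 = 67782.623.

67782.6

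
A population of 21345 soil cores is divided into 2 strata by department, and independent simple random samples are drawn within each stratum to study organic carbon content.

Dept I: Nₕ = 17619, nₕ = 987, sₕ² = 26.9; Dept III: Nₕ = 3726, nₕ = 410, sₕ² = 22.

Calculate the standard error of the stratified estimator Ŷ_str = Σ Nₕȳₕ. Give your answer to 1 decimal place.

2941.0

Var(Ŷ_str) = Σₕ Nₕ²(1 − fₕ)sₕ²/nₕ.
Dept I: 17619²·(1 − 987/17619)·26.9/987 = 7.9865802 × 10^6.
Dept III: 3726²·(1 − 410/3726)·22/410 = 662973.54.
Sum = 8.6495537 × 10^6.
SE = √(8.6495537 × 10^6) = 2941.0.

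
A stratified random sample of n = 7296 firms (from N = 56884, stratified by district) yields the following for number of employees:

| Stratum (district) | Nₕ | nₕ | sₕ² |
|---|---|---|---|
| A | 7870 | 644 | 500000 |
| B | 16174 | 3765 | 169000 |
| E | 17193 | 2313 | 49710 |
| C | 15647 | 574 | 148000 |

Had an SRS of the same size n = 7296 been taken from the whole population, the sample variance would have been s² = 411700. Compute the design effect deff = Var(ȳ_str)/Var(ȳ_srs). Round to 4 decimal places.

Var(ȳ_str) = Σ Wₕ²(1−fₕ)sₕ²/nₕ with Wₕ = Nₕ/56884:
  A: (7870/56884)²·(1−644/7870)·500000/644 = 13.645095
  B: (16174/56884)²·(1−3765/16174)·169000/3765 = 2.7841696
  E: (17193/56884)²·(1−2313/17193)·49710/2313 = 1.6991921
  C: (15647/56884)²·(1−574/15647)·148000/574 = 18.793183
  → Var(ȳ_str) = 36.92164.
Var(ȳ_srs) = (1 − 7296/56884)·411700/7296 = 49.190644.
deff = 36.92164 / 49.190644 = 0.7506.

0.7506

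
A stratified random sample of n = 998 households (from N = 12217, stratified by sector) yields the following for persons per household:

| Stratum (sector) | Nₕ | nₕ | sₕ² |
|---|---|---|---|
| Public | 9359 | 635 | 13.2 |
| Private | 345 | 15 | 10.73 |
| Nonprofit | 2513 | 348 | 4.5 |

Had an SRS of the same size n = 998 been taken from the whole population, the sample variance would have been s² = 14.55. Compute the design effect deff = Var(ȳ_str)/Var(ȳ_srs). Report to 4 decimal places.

Var(ȳ_str) = Σ Wₕ²(1−fₕ)sₕ²/nₕ with Wₕ = Nₕ/12217:
  Public: (9359/12217)²·(1−635/9359)·13.2/635 = 0.011371458
  Private: (345/12217)²·(1−15/345)·10.73/15 = 5.4564773 × 10^-4
  Nonprofit: (2513/12217)²·(1−348/2513)·4.5/348 = 4.7136194 × 10^-4
  → Var(ȳ_str) = 0.012388468.
Var(ȳ_srs) = (1 − 998/12217)·14.55/998 = 0.013388195.
deff = 0.012388468 / 0.013388195 = 0.9253.

0.9253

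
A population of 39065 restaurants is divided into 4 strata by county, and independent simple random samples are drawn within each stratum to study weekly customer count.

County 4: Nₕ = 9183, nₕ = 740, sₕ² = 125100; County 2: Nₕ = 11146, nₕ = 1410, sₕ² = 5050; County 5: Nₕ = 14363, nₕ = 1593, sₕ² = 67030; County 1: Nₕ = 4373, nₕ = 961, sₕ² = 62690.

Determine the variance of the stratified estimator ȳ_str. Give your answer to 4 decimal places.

Var(ȳ_str) = Σₕ Wₕ²(1 − fₕ)sₕ²/nₕ with Wₕ = Nₕ/N, N = 39065.
County 4: Wₕ = 0.23506976; term = 0.23506976²·(1 − 0.08058369)·125100/740 = 8.5887766.
County 2: Wₕ = 0.28531934; term = 0.28531934²·(1 − 0.12650278)·5050/1410 = 0.2546808.
County 5: Wₕ = 0.36766927; term = 0.36766927²·(1 − 0.11090998)·67030/1593 = 5.0572433.
County 1: Wₕ = 0.11194164; term = 0.11194164²·(1 − 0.21975760)·62690/961 = 0.63780471.
Sum = 14.538505.

14.5385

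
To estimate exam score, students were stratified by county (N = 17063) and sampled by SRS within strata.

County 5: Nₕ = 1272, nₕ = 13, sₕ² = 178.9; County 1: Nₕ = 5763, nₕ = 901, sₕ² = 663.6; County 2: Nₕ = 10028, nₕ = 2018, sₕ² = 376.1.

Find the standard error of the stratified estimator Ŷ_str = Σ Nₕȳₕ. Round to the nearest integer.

Var(Ŷ_str) = Σₕ Nₕ²(1 − fₕ)sₕ²/nₕ.
County 5: 1272²·(1 − 13/1272)·178.9/13 = 2.2038388 × 10^7.
County 1: 5763²·(1 − 901/5763)·663.6/901 = 2.0636933 × 10^7.
County 2: 10028²·(1 − 2018/10028)·376.1/2018 = 1.4970249 × 10^7.
Sum = 5.764557 × 10^7.
SE = √(5.764557 × 10^7) = 7592.

7592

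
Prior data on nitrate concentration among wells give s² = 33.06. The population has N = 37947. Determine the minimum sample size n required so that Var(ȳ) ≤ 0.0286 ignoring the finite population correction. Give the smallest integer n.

Without fpc, n₀ = s²/D = 33.06/0.0286 = 1155.9441.
Rounding up, n = 1156.

1156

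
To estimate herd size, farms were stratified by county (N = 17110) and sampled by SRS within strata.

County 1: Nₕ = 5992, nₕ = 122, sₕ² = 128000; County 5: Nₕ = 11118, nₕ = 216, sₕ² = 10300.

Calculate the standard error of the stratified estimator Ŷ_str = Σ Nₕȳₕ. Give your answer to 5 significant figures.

206600

Var(Ŷ_str) = Σₕ Nₕ²(1 − fₕ)sₕ²/nₕ.
County 1: 5992²·(1 − 122/5992)·128000/122 = 3.6902862 × 10^10.
County 5: 11118²·(1 − 216/11118)·10300/216 = 5.7798467 × 10^9.
Sum = 4.2682709 × 10^10.
SE = √(4.2682709 × 10^10) = 206600.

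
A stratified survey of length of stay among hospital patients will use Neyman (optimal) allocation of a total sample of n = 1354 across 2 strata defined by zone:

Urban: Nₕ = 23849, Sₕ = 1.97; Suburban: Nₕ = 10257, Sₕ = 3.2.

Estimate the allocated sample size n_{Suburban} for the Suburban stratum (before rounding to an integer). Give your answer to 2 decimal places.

Neyman allocation: nₕ = n·NₕSₕ / Σⱼ NⱼSⱼ.
Σ NⱼSⱼ = 23849·1.97 + 10257·3.2 = 79804.93.
n_{Suburban} = 1354·10257·3.2 / 79804.93 = 556.88.

556.88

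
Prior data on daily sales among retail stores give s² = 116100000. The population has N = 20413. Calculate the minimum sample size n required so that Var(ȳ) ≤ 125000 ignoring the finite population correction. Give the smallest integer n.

929

Without fpc, n₀ = s²/D = 116100000/125000 = 928.8000.
Rounding up, n = 929.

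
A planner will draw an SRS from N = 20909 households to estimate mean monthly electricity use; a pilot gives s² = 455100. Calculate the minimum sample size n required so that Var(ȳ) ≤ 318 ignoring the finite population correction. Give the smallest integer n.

Without fpc, n₀ = s²/D = 455100/318 = 1431.1321.
Rounding up, n = 1432.

1432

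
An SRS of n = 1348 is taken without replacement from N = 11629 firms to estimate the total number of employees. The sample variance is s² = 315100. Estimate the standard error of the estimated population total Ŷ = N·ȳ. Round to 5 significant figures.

167170

Var(Ŷ) = N²·Var(ȳ) = N²·(1 − n/N)·s²/n.
f = 1348/11629 = 0.11591710; Var(ȳ) = 0.88408290·315100/1348 = 206.65766.
Var(Ŷ) = 11629² · 206.65766 = 2.7947068 × 10^10.
SE(Ŷ) = √(2.7947068 × 10^10) = 167170.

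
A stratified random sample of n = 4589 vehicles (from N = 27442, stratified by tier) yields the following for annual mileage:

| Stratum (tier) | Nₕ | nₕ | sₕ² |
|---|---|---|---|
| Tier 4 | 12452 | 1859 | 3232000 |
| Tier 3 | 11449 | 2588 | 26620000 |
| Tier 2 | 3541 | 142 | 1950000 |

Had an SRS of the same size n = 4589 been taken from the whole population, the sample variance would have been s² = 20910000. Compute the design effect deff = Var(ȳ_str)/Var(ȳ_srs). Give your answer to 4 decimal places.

Var(ȳ_str) = Σ Wₕ²(1−fₕ)sₕ²/nₕ with Wₕ = Nₕ/27442:
  Tier 4: (12452/27442)²·(1−1859/12452)·3232000/1859 = 304.5219
  Tier 3: (11449/27442)²·(1−2588/11449)·26620000/2588 = 1385.6787
  Tier 2: (3541/27442)²·(1−142/3541)·1950000/142 = 219.47843
  → Var(ȳ_str) = 1909.679.
Var(ȳ_srs) = (1 − 4589/27442)·20910000/4589 = 3794.5776.
deff = 1909.679 / 3794.5776 = 0.5033.

0.5033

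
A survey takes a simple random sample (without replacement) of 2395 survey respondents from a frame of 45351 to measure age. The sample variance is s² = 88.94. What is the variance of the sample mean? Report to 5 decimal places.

Under SRS without replacement, Var(ȳ) = (1 − f)·s²/n with f = n/N = 2395/45351 = 0.05281030.
Var(ȳ) = (1 − 0.05281030)·88.94/2395 = 0.94718970·0.037135699 = 0.035174552.

0.03517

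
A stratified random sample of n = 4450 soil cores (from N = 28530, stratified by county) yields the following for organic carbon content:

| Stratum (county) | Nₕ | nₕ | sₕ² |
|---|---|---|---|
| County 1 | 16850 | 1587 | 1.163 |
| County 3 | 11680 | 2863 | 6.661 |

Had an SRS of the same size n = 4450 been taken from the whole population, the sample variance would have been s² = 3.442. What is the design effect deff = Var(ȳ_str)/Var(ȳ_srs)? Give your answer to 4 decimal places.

Var(ȳ_str) = Σ Wₕ²(1−fₕ)sₕ²/nₕ with Wₕ = Nₕ/28530:
  County 1: (16850/28530)²·(1−1587/16850)·1.163/1587 = 2.3154694 × 10^-4
  County 3: (11680/28530)²·(1−2863/11680)·6.661/2863 = 2.9435961 × 10^-4
  → Var(ȳ_str) = 5.2590655 × 10^-4.
Var(ȳ_srs) = (1 − 4450/28530)·3.442/4450 = 6.5283821 × 10^-4.
deff = (5.2590655 × 10^-4) / (6.5283821 × 10^-4) = 0.8056.

0.8056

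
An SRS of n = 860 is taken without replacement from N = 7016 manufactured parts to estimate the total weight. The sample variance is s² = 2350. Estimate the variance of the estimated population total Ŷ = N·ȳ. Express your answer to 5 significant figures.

Var(Ŷ) = N²·Var(ȳ) = N²·(1 − n/N)·s²/n.
f = 860/7016 = 0.12257697; Var(ȳ) = 0.87742303·2350/860 = 2.3976095.
Var(Ŷ) = 7016² · 2.3976095 = 1.1802054 × 10^8.

1.1802 × 10^8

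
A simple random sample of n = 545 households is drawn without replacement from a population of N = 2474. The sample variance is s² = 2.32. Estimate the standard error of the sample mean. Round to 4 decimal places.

Under SRS without replacement, Var(ȳ) = (1 − f)·s²/n with f = n/N = 545/2474 = 0.22029103.
Var(ȳ) = (1 − 0.22029103)·2.32/545 = 0.77970897·0.0042568807 = 0.0033191281.
SE(ȳ) = √(0.0033191281) = 0.0576.

0.0576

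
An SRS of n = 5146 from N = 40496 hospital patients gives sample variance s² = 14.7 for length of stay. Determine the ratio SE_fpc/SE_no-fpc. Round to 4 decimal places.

f = n/N = 5146/40496 = 0.12707428.
SE_no-fpc = √(s²/n) = 0.053447055; SE_fpc = √((1−f)s²/n) = 0.049935847.
Ratio = √(1−f) = 0.93430494.

0.9343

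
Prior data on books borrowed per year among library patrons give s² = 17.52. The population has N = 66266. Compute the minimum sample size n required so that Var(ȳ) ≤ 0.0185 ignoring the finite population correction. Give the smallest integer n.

948

Without fpc, n₀ = s²/D = 17.52/0.0185 = 947.0270.
Rounding up, n = 948.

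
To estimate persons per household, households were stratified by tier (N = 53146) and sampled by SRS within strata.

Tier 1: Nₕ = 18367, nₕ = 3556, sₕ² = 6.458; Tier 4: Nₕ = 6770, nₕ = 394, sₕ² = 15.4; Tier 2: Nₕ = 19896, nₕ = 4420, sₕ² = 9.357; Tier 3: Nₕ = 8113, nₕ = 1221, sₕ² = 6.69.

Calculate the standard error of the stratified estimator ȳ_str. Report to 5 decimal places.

Var(ȳ_str) = Σₕ Wₕ²(1 − fₕ)sₕ²/nₕ with Wₕ = Nₕ/N, N = 53146.
Tier 1: Wₕ = 0.34559515; term = 0.34559515²·(1 − 0.19360810)·6.458/3556 = 1.7491124 × 10^-4.
Tier 4: Wₕ = 0.12738494; term = 0.12738494²·(1 − 0.05819793)·15.4/394 = 5.9733823 × 10^-4.
Tier 2: Wₕ = 0.37436496; term = 0.37436496²·(1 − 0.22215521)·9.357/4420 = 2.3077974 × 10^-4.
Tier 3: Wₕ = 0.15265495; term = 0.15265495²·(1 − 0.15049920)·6.69/1221 = 1.084666 × 10^-4.
Sum = 0.0011114958.
SE = √(0.0011114958) = 0.03334.

0.03334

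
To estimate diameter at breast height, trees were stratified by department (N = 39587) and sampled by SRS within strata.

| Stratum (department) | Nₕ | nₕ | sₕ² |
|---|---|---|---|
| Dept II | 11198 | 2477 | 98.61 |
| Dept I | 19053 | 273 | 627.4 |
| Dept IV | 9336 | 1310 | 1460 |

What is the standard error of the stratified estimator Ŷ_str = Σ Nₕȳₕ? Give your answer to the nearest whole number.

Var(Ŷ_str) = Σₕ Nₕ²(1 − fₕ)sₕ²/nₕ.
Dept II: 11198²·(1 − 2477/11198)·98.61/2477 = 3.8877802 × 10^6.
Dept I: 19053²·(1 − 273/19053)·627.4/273 = 8.2231994 × 10^8.
Dept IV: 9336²·(1 − 1310/9336)·1460/1310 = 8.3510591 × 10^7.
Sum = 9.0971831 × 10^8.
SE = √(9.0971831 × 10^8) = 30162.

30162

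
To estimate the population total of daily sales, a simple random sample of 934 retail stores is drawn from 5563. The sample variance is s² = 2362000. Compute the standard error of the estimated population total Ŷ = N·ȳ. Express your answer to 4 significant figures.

Var(Ŷ) = N²·Var(ȳ) = N²·(1 − n/N)·s²/n.
f = 934/5563 = 0.16789502; Var(ȳ) = 0.83210498·2362000/934 = 2104.3169.
Var(Ŷ) = 5563² · 2104.3169 = 6.512223 × 10^10.
SE(Ŷ) = √(6.512223 × 10^10) = 255200.

255200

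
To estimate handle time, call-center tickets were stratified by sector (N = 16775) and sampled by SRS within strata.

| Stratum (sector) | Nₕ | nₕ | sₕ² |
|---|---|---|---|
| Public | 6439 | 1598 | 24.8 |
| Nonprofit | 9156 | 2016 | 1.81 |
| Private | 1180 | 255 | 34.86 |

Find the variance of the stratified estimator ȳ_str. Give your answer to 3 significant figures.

0.00246

Var(ȳ_str) = Σₕ Wₕ²(1 − fₕ)sₕ²/nₕ with Wₕ = Nₕ/N, N = 16775.
Public: Wₕ = 0.38384501; term = 0.38384501²·(1 − 0.24817518)·24.8/1598 = 0.0017191088.
Nonprofit: Wₕ = 0.54581222; term = 0.54581222²·(1 − 0.22018349)·1.81/2016 = 2.0857727 × 10^-4.
Private: Wₕ = 0.07034277; term = 0.07034277²·(1 − 0.21610169)·34.86/255 = 5.3025636 × 10^-4.
Sum = 0.0024579424.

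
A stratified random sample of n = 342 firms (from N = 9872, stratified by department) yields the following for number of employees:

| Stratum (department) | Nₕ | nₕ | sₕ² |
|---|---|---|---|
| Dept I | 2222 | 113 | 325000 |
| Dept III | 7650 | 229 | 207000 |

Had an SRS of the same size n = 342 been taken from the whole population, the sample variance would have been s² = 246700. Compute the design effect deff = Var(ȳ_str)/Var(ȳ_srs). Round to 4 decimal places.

0.9548

Var(ȳ_str) = Σ Wₕ²(1−fₕ)sₕ²/nₕ with Wₕ = Nₕ/9872:
  Dept I: (2222/9872)²·(1−113/2222)·325000/113 = 138.2978
  Dept III: (7650/9872)²·(1−229/7650)·207000/229 = 526.56069
  → Var(ȳ_str) = 664.85849.
Var(ȳ_srs) = (1 − 342/9872)·246700/342 = 696.35516.
deff = 664.85849 / 696.35516 = 0.9548.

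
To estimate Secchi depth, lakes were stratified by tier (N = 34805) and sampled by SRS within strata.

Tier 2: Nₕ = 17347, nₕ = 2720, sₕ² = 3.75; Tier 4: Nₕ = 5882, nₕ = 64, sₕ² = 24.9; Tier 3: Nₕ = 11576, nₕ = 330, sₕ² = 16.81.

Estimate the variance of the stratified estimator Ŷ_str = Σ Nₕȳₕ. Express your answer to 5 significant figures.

Var(Ŷ_str) = Σₕ Nₕ²(1 − fₕ)sₕ²/nₕ.
Tier 2: 17347²·(1 − 2720/17347)·3.75/2720 = 349817.88.
Tier 4: 5882²·(1 − 64/5882)·24.9/64 = 1.3314293 × 10^7.
Tier 3: 11576²·(1 − 330/11576)·16.81/330 = 6.6314786 × 10^6.
Sum = 2.0295589 × 10^7.

2.0296 × 10^7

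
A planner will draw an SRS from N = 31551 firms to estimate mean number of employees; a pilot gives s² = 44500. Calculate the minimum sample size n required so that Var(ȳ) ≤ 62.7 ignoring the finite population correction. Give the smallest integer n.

710

Without fpc, n₀ = s²/D = 44500/62.7 = 709.7289.
Rounding up, n = 710.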